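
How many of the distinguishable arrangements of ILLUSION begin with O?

With the first slot taken by O, it remains to arrange the other 7 letters (ILLUSIN).
Those 7 letters have I appearing twice and L appearing twice, giving (7)!/(2!·2!) = 1260.

1260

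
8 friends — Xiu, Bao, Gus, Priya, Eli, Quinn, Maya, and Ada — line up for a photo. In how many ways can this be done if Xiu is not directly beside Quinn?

30240

Of the 8! = 40320 arrangements, those with Xiu and Quinn adjacent number 2 × 7! = 10080 (treat the pair as a block with 2 internal orders).
Complementary counting: 40320 − 10080 = 30240.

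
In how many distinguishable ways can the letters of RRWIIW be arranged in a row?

Letter multiplicities in RRWIIW: I×2, R×2, W×2.
Dividing 6! = 720 by 2!·2!·2! = 8 for the repeated letters gives 90.

90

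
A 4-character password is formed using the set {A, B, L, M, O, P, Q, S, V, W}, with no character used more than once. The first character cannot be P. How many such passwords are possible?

4536

The first character has 10−1 = 9 choices (anything except P).
The remaining 3 characters are filled from the other 9 symbols without repetition: 9 × 8 × 7 = 504.
Total: 9 × 504 = 4536.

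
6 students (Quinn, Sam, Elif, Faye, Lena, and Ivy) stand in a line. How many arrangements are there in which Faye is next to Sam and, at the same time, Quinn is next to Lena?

96

Treat {Faye,Sam} as one block (2 orders) and {Quinn,Lena} as another (2 orders).
That leaves 4 units to arrange: 2 × 2 × 4! = 4 × 24 = 96.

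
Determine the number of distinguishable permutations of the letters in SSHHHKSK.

SSHHHKSK has 8 letters with H appearing 3 times, K appearing twice, and S appearing 3 times.
Dividing 8! = 40320 by 3!·3!·2! = 72 for the repeated letters gives 560.

560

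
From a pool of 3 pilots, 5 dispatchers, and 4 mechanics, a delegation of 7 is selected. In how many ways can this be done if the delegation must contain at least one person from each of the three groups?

747

Total 7-person selections from all 12: C(12,7) = 792.
Selections missing a whole group: no pilots → C(9,7) = 36; no dispatchers → C(7,7) = 1; no mechanics → C(8,7) = 8.
Add back selections omitting two groups (i.e. drawn from a single group): C(3,7) + C(5,7) + C(4,7) = 0.
By inclusion–exclusion: 792 − 45 + 0 = 747.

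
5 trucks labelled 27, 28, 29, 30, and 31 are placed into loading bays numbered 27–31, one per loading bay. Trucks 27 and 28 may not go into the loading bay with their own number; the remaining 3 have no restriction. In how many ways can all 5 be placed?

78

Let Aᵢ (for i ∈ {27, 28}) be the placements that put truck i in its forbidden loading bay. Any j of these fix j positions, leaving (5−j)! ways to fill the rest, and there are C(2,j) ways to pick which j.
By inclusion–exclusion, the number of valid placements is Σ_{j=0}^{2} (−1)^j C(2,j)·(5−j)!.
Computing: 120 − 48 + 6 = 78.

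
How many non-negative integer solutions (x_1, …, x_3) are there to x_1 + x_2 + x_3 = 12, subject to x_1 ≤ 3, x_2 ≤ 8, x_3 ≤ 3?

Ignoring the caps, the number of non-negative solutions to x_1+…+x_3 = 12 is C(14,2) = 91.
Subtract solutions that violate a single cap (substitute x_i' = x_i − (cap_i+1)): x_1 ≥ 4 gives C(10,2) = 45; x_2 ≥ 9 gives C(5,2) = 10; x_3 ≥ 4 gives C(10,2) = 45. Together 100.
Add back pairs where two caps are both exceeded: 0 + 15 + 0 = 15.
By inclusion–exclusion the count is 91 − 100 + 15 = 6.

6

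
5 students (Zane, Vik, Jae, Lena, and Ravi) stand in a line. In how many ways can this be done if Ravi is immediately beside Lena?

Glue Ravi and Lena into one block (2 internal orders), leaving 4 units to arrange in a row.
That gives 2 × 4! = 2 × 24 = 48.

48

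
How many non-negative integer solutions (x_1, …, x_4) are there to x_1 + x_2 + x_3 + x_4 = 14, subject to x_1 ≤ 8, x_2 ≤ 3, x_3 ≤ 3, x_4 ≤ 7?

80

Without the upper bounds there are C(17,3) = 680 ways to split 14 among 4 variables.
Subtract solutions that violate a single cap (substitute x_i' = x_i − (cap_i+1)): x_1 ≥ 9 gives C(8,3) = 56; x_2 ≥ 4 gives C(13,3) = 286; x_3 ≥ 4 gives C(13,3) = 286; x_4 ≥ 8 gives C(9,3) = 84. Together 712.
Add back pairs where two caps are both exceeded: 4 + 4 + 0 + 84 + 10 + 10 = 112.
By inclusion–exclusion the count is 680 − 712 + 112 = 80.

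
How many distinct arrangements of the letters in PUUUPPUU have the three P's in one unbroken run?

Treat the 3 copies of P as a single block. The multiset to arrange is then {PPP, U, U, U, U, U}, 6 items in all.
That gives (6)!/(5!) = 6 arrangements.

6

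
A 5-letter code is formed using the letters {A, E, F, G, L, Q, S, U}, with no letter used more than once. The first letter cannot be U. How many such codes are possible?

The first letter has 8−1 = 7 choices (anything except U).
The remaining 4 letters are filled from the other 7 symbols without repetition: 7 × 6 × 5 × 4 = 840.
Total: 7 × 840 = 5880.

5880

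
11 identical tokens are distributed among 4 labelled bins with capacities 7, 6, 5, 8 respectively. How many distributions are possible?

Ignoring the caps, the number of non-negative solutions to x_1+…+x_4 = 11 is C(14,3) = 364.
Subtract solutions that violate a single cap (substitute x_i' = x_i − (cap_i+1)): x_1 ≥ 8 gives C(6,3) = 20; x_2 ≥ 7 gives C(7,3) = 35; x_3 ≥ 6 gives C(8,3) = 56; x_4 ≥ 9 gives C(5,3) = 10. Together 121.
No two caps can be exceeded simultaneously, so the pair terms are all 0.
By inclusion–exclusion the count is 364 − 121 + 0 = 243.

243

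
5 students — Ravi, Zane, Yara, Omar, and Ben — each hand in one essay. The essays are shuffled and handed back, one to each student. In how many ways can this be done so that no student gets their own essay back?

Let Aᵢ be the assignments in which student i gets their own essay. We want the size of the complement of A₁∪…∪A_5.
By inclusion–exclusion this is Σ_{j=0}^{5} (−1)^j C(5,j)·(5−j)!.
Computing: 120 − 120 + 60 − 20 + 5 − 1 = 44.

44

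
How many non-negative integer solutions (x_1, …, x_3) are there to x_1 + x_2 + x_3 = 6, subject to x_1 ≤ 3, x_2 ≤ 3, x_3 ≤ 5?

15

Without the upper bounds there are C(8,2) = 28 ways to split 6 among 3 variables.
Subtract solutions that violate a single cap (substitute x_i' = x_i − (cap_i+1)): x_1 ≥ 4 gives C(4,2) = 6; x_2 ≥ 4 gives C(4,2) = 6; x_3 ≥ 6 gives C(2,2) = 1. Together 13.
No two caps can be exceeded simultaneously, so the pair terms are all 0.
By inclusion–exclusion the count is 28 − 13 + 0 = 15.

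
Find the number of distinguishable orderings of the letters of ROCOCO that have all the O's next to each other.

Treat the 3 copies of O as a single block. The multiset to arrange is then {OOO, C, C, R}, 4 items in all.
That gives (4)!/(2!) = 12 arrangements.

12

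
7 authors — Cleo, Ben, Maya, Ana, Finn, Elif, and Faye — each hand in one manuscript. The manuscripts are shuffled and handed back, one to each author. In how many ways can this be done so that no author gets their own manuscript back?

Count assignments avoiding every fixed point. For any j of the 7 authors fixed to their own manuscript, the other 7−j can be arranged in (7−j)! ways.
By inclusion–exclusion this is Σ_{j=0}^{7} (−1)^j C(7,j)·(7−j)!.
Computing: 5040 − 5040 + 2520 − 840 + 210 − 42 + 7 − 1 = 1854.

1854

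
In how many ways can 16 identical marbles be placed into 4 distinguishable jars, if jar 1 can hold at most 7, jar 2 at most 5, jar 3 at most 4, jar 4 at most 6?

79

Without the upper bounds there are C(19,3) = 969 ways to split 16 among 4 jars.
Subtract solutions that violate a single cap (substitute x_i' = x_i − (cap_i+1)): x_1 ≥ 8 gives C(11,3) = 165; x_2 ≥ 6 gives C(13,3) = 286; x_3 ≥ 5 gives C(14,3) = 364; x_4 ≥ 7 gives C(12,3) = 220. Together 1035.
Add back pairs where two caps are both exceeded: 10 + 20 + 4 + 56 + 20 + 35 = 145.
By inclusion–exclusion the count is 969 − 1035 + 145 = 79.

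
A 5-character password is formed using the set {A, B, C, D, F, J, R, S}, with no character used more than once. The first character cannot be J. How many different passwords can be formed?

The first character has 8−1 = 7 choices (anything except J).
The remaining 4 characters are filled from the other 7 symbols without repetition: 7 × 6 × 5 × 4 = 840.
Total: 7 × 840 = 5880.

5880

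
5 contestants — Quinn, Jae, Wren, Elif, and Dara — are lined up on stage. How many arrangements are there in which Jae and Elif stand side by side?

Glue Jae and Elif into one block (2 internal orders), leaving 4 units to arrange in a row.
That gives 2 × 4! = 2 × 24 = 48.

48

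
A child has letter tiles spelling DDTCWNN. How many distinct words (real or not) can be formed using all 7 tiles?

The 7 letters of DDTCWNN have repeats: D appearing twice and N appearing twice.
Dividing 7! = 5040 by 2!·2! = 4 for the repeated letters gives 1260.

1260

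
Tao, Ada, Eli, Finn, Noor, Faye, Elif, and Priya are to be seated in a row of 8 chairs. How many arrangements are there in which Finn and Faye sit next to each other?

10080

Place the 6 others and the Finn-Faye pair as 7 objects in a line; the pair has 2 internal arrangements.
So the count is 2·(7)! = 10080.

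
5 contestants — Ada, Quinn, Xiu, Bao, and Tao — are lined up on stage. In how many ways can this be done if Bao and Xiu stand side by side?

Glue Bao and Xiu into one block (2 internal orders), leaving 4 units to arrange in a row.
That gives 2 × 4! = 2 × 24 = 48.

48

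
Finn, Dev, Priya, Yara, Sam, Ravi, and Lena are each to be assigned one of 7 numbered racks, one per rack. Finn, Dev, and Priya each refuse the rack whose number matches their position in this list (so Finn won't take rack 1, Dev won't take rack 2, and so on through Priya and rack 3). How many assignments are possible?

Let Aᵢ (for i ∈ {1, 2, 3}) be the placements that put person i in their forbidden rack. Any j of these fix j positions, leaving (7−j)! ways to fill the rest, and there are C(3,j) ways to pick which j.
By inclusion–exclusion, the number of valid placements is Σ_{j=0}^{3} (−1)^j C(3,j)·(7−j)!.
Computing: 5040 − 2160 + 360 − 24 = 3216.

3216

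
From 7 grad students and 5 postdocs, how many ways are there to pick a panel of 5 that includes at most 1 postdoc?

196

Split by how many postdocs are chosen (0 through 1).
Sum: C(5,0)·C(7,5) + C(5,1)·C(7,4) = 21 + 175 = 196.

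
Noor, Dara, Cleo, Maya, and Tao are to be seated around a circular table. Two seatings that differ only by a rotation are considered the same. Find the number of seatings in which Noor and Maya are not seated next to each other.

All circular seatings of 5 people number (4)! = 24.
Those with Noor next to Maya: fuse the pair into one unit and seat 4 units around a circle — 2·(3)! = 12.
Subtracting, 24 − 12 = 12.

12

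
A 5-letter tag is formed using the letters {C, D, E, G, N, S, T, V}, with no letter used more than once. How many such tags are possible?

6720

This is a permutation of 5 out of 8: P(8,5) = 8!/3!.
8 × 7 × 6 × 5 × 4 = 6720.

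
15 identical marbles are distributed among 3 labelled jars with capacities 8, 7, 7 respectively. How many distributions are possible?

36

Without the upper bounds there are C(17,2) = 136 ways to split 15 among 3 jars.
Subtract solutions that violate a single cap (substitute x_i' = x_i − (cap_i+1)): x_1 ≥ 9 gives C(8,2) = 28; x_2 ≥ 8 gives C(9,2) = 36; x_3 ≥ 8 gives C(9,2) = 36. Together 100.
No two caps can be exceeded simultaneously, so the pair terms are all 0.
By inclusion–exclusion the count is 136 − 100 + 0 = 36.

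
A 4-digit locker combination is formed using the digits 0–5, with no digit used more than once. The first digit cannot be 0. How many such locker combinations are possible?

The first digit has 6−1 = 5 choices (anything except 0).
The remaining 3 digits are filled from the other 5 symbols without repetition: 5 × 4 × 3 = 60.
Total: 5 × 60 = 300.

300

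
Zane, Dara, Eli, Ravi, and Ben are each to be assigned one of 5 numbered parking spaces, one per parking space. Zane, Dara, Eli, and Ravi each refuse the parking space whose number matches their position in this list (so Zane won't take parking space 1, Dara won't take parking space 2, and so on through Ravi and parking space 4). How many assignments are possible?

Let Aᵢ (for 1 ≤ i ≤ 4) be the placements that put person i in their forbidden parking space. Any j of these fix j positions, leaving (5−j)! ways to fill the rest, and there are C(4,j) ways to pick which j.
By inclusion–exclusion, the number of valid placements is Σ_{j=0}^{4} (−1)^j C(4,j)·(5−j)!.
Computing: 120 − 96 + 36 − 8 + 1 = 53.

53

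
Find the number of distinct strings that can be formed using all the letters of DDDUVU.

DDDUVU has 6 letters with D appearing 3 times and U appearing twice.
The number of distinct arrangements is 6!/(3!·2!) = 720/12 = 60.

60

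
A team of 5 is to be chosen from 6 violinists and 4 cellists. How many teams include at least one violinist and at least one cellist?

Total 5-person selections from all 10: C(10,5) = 252.
Selections missing a whole group: no violinists → C(4,5) = 0; no cellists → C(6,5) = 6.
Both groups omitted at once is impossible, so 252 − 6 = 246.

246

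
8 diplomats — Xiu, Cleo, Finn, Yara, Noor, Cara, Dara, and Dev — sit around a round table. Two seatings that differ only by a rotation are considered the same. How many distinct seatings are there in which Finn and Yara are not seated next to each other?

3600

All circular seatings of 8 people number (7)! = 5040.
Those with Finn next to Yara: fuse the pair into one unit and seat 7 units around a circle — 2·(6)! = 1440.
Subtracting, 5040 − 1440 = 3600.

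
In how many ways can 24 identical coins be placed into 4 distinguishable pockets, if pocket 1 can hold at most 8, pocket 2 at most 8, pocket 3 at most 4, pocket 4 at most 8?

Ignoring the caps, the number of non-negative solutions to x_1+…+x_4 = 24 is C(27,3) = 2925.
Subtract solutions that violate a single cap (substitute x_i' = x_i − (cap_i+1)): x_1 ≥ 9 gives C(18,3) = 816; x_2 ≥ 9 gives C(18,3) = 816; x_3 ≥ 5 gives C(22,3) = 1540; x_4 ≥ 9 gives C(18,3) = 816. Together 3988.
Add back pairs where two caps are both exceeded: 84 + 286 + 84 + 286 + 84 + 286 = 1110.
Subtract triples: 4 + 0 + 4 + 4 = 12.
By inclusion–exclusion the count is 2925 − 3988 + 1110 − 12 = 35.

35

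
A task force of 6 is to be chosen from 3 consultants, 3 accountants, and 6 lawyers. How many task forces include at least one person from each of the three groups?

756

Unrestricted: C(12,6) = 924 ways to pick any 6 of the 12.
Subtract selections that omit an entire group: no consultants → C(9,6) = 84; no accountants → C(9,6) = 84; no lawyers → C(6,6) = 1.
Add back selections omitting two groups (i.e. drawn from a single group): C(3,6) + C(3,6) + C(6,6) = 1.
By inclusion–exclusion: 924 − 169 + 1 = 756.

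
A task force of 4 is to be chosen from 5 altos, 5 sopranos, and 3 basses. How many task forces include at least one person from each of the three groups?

Total 4-person selections from all 13: C(13,4) = 715.
Subtract selections that omit an entire group: no altos → C(8,4) = 70; no sopranos → C(8,4) = 70; no basses → C(10,4) = 210.
Add back selections omitting two groups (i.e. drawn from a single group): C(5,4) + C(5,4) + C(3,4) = 10.
By inclusion–exclusion: 715 − 350 + 10 = 375.

375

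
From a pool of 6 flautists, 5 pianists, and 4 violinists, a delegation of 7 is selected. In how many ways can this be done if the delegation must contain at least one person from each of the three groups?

Total 7-person selections from all 15: C(15,7) = 6435.
Selections missing a whole group: no flautists → C(9,7) = 36; no pianists → C(10,7) = 120; no violinists → C(11,7) = 330.
Add back selections omitting two groups (i.e. drawn from a single group): C(6,7) + C(5,7) + C(4,7) = 0.
By inclusion–exclusion: 6435 − 486 + 0 = 5949.

5949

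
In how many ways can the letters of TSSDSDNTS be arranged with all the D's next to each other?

Treat the 2 copies of D as a single block. The multiset to arrange is then {DD, N, S, S, S, S, T, T}, 8 items in all.
That gives (8)!/(4!·2!) = 840 arrangements.

840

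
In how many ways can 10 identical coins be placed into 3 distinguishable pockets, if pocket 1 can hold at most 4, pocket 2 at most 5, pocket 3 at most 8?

By stars and bars, unrestricted non-negative solutions to x_1+…+x_3 = 10 number C(10+2,2) = 66.
Subtract solutions that violate a single cap (substitute x_i' = x_i − (cap_i+1)): x_1 ≥ 5 gives C(7,2) = 21; x_2 ≥ 6 gives C(6,2) = 15; x_3 ≥ 9 gives C(3,2) = 3. Together 39.
No two caps can be exceeded simultaneously, so the pair terms are all 0.
By inclusion–exclusion the count is 66 − 39 + 0 = 27.

27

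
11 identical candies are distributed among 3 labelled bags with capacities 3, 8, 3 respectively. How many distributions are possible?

10

Ignoring the caps, the number of non-negative solutions to x_1+…+x_3 = 11 is C(13,2) = 78.
Subtract solutions that violate a single cap (substitute x_i' = x_i − (cap_i+1)): x_1 ≥ 4 gives C(9,2) = 36; x_2 ≥ 9 gives C(4,2) = 6; x_3 ≥ 4 gives C(9,2) = 36. Together 78.
Add back pairs where two caps are both exceeded: 0 + 10 + 0 = 10.
By inclusion–exclusion the count is 78 − 78 + 10 = 10.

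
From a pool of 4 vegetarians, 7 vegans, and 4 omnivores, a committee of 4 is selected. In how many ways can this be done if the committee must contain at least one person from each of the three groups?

With no constraint there are C(15,4) = 1365 possible selections.
Subtract selections that omit an entire group: no vegetarians → C(11,4) = 330; no vegans → C(8,4) = 70; no omnivores → C(11,4) = 330.
Add back selections omitting two groups (i.e. drawn from a single group): C(4,4) + C(7,4) + C(4,4) = 37.
By inclusion–exclusion: 1365 − 730 + 37 = 672.

672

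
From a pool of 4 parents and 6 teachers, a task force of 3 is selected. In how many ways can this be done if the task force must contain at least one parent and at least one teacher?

96

With no constraint there are C(10,3) = 120 possible selections.
Selections missing a whole group: no parents → C(6,3) = 20; no teachers → C(4,3) = 4.
Both groups omitted at once is impossible, so 120 − 24 = 96.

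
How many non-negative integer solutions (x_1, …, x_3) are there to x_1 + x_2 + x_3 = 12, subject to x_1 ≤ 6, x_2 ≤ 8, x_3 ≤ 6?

39

Ignoring the caps, the number of non-negative solutions to x_1+…+x_3 = 12 is C(14,2) = 91.
Subtract solutions that violate a single cap (substitute x_i' = x_i − (cap_i+1)): x_1 ≥ 7 gives C(7,2) = 21; x_2 ≥ 9 gives C(5,2) = 10; x_3 ≥ 7 gives C(7,2) = 21. Together 52.
No two caps can be exceeded simultaneously, so the pair terms are all 0.
By inclusion–exclusion the count is 91 − 52 + 0 = 39.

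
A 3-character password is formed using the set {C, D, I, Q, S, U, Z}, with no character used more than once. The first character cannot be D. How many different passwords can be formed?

180

The first character has 7−1 = 6 choices (anything except D).
The remaining 2 characters are filled from the other 6 symbols without repetition: 6 × 5 = 30.
Total: 6 × 30 = 180.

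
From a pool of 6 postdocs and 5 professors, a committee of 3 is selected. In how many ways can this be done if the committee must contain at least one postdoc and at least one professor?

135

Unrestricted: C(11,3) = 165 ways to pick any 3 of the 11.
Selections missing a whole group: no postdocs → C(5,3) = 10; no professors → C(6,3) = 20.
Both groups omitted at once is impossible, so 165 − 30 = 135.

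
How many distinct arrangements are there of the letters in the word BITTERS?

2520

Letter multiplicities in BITTERS: B×1, E×1, I×1, R×1, S×1, T×2.
So there are 7! / (2!) = 2520 distinguishable arrangements.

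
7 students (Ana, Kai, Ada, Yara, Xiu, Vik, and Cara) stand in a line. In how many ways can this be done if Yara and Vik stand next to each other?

1440

Glue Yara and Vik into one block (2 internal orders), leaving 6 units to arrange in a row.
So the count is 2·(6)! = 1440.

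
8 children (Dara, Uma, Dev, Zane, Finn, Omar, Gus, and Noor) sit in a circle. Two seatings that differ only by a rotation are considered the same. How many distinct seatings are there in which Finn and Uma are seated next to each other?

Glue Finn and Uma into a block (2 internal orders). Seating 7 units around a circle gives (6)! arrangements.
So 2 × (6)! = 2 × 720 = 1440.

1440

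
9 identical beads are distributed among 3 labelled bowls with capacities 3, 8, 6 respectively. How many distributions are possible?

27

By stars and bars, unrestricted non-negative solutions to x_1+…+x_3 = 9 number C(9+2,2) = 55.
Subtract solutions that violate a single cap (substitute x_i' = x_i − (cap_i+1)): x_1 ≥ 4 gives C(7,2) = 21; x_2 ≥ 9 gives C(2,2) = 1; x_3 ≥ 7 gives C(4,2) = 6. Together 28.
No two caps can be exceeded simultaneously, so the pair terms are all 0.
By inclusion–exclusion the count is 55 − 28 + 0 = 27.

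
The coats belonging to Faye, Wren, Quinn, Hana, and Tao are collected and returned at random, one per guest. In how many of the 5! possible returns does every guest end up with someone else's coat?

44

Count assignments avoiding every fixed point. For any j of the 5 guests fixed to their own coat, the other 5−j can be arranged in (5−j)! ways.
By inclusion–exclusion this is Σ_{j=0}^{5} (−1)^j C(5,j)·(5−j)!.
Computing: 120 − 120 + 60 − 20 + 5 − 1 = 44.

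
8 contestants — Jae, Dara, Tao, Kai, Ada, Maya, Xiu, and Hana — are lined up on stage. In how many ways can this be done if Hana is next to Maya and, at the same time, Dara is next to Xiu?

Treat {Hana,Maya} as one block (2 orders) and {Dara,Xiu} as another (2 orders).
That leaves 6 units to arrange: 2 × 2 × 6! = 4 × 720 = 2880.

2880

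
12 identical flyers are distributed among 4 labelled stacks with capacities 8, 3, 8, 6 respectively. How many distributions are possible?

198

By stars and bars, unrestricted non-negative solutions to x_1+…+x_4 = 12 number C(12+3,3) = 455.
Subtract solutions that violate a single cap (substitute x_i' = x_i − (cap_i+1)): x_1 ≥ 9 gives C(6,3) = 20; x_2 ≥ 4 gives C(11,3) = 165; x_3 ≥ 9 gives C(6,3) = 20; x_4 ≥ 7 gives C(8,3) = 56. Together 261.
Add back pairs where two caps are both exceeded: 0 + 0 + 0 + 0 + 4 + 0 = 4.
By inclusion–exclusion the count is 455 − 261 + 4 = 198.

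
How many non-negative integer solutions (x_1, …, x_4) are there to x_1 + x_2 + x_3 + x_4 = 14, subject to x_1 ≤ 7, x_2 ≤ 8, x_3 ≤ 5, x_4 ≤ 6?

260

Without the upper bounds there are C(17,3) = 680 ways to split 14 among 4 variables.
Subtract solutions that violate a single cap (substitute x_i' = x_i − (cap_i+1)): x_1 ≥ 8 gives C(9,3) = 84; x_2 ≥ 9 gives C(8,3) = 56; x_3 ≥ 6 gives C(11,3) = 165; x_4 ≥ 7 gives C(10,3) = 120. Together 425.
Add back pairs where two caps are both exceeded: 0 + 1 + 0 + 0 + 0 + 4 = 5.
By inclusion–exclusion the count is 680 − 425 + 5 = 260.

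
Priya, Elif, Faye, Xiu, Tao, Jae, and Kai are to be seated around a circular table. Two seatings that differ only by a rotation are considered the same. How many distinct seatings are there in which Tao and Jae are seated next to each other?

Treat {Tao, Jae} as one unit (2 internal orders) and seat the resulting 6 units around the table: (5)! circular arrangements.
So 2 × (5)! = 2 × 120 = 240.

240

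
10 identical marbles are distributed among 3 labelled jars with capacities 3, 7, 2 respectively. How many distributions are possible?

Without the upper bounds there are C(12,2) = 66 ways to split 10 among 3 jars.
Subtract solutions that violate a single cap (substitute x_i' = x_i − (cap_i+1)): x_1 ≥ 4 gives C(8,2) = 28; x_2 ≥ 8 gives C(4,2) = 6; x_3 ≥ 3 gives C(9,2) = 36. Together 70.
Add back pairs where two caps are both exceeded: 0 + 10 + 0 = 10.
By inclusion–exclusion the count is 66 − 70 + 10 = 6.

6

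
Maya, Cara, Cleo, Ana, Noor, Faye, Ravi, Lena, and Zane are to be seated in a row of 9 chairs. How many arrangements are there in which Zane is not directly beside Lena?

282240

There are 9! = 362880 arrangements in all. If Zane and Lena are adjacent, merging them into one block gives 2·(8)! = 80640 arrangements.
Complementary counting: 362880 − 80640 = 282240.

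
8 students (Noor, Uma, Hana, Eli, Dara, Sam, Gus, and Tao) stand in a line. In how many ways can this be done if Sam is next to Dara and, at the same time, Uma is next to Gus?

2880

Treat {Sam,Dara} as one block (2 orders) and {Uma,Gus} as another (2 orders).
That leaves 6 units to arrange: 2 × 2 × 6! = 4 × 720 = 2880.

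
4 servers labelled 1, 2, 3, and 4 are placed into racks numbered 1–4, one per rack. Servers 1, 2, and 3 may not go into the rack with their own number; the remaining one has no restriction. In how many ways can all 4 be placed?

11

Let Aᵢ (for i ∈ {1, 2, 3}) be the placements that put server i in its forbidden rack. Any j of these fix j positions, leaving (4−j)! ways to fill the rest, and there are C(3,j) ways to pick which j.
By inclusion–exclusion, the number of valid placements is Σ_{j=0}^{3} (−1)^j C(3,j)·(4−j)!.
Computing: 24 − 18 + 6 − 1 = 11.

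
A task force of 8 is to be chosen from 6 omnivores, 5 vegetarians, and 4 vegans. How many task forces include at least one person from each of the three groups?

6216

Unrestricted: C(15,8) = 6435 ways to pick any 8 of the 15.
Selections missing a whole group: no omnivores → C(9,8) = 9; no vegetarians → C(10,8) = 45; no vegans → C(11,8) = 165.
Add back selections omitting two groups (i.e. drawn from a single group): C(6,8) + C(5,8) + C(4,8) = 0.
By inclusion–exclusion: 6435 − 219 + 0 = 6216.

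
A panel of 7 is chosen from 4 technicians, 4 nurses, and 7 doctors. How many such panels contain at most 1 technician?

2178

Split by how many technicians are chosen (0 through 1).
Sum: C(4,0)·C(11,7) + C(4,1)·C(11,6) = 330 + 1848 = 2178.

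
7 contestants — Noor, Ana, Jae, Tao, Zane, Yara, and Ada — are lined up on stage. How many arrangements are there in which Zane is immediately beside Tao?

1440

Glue Zane and Tao into one block (2 internal orders), leaving 6 units to arrange in a row.
So the count is 2·(6)! = 1440.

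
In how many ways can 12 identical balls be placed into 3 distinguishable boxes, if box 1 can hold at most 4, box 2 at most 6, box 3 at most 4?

6

Ignoring the caps, the number of non-negative solutions to x_1+…+x_3 = 12 is C(14,2) = 91.
Subtract solutions that violate a single cap (substitute x_i' = x_i − (cap_i+1)): x_1 ≥ 5 gives C(9,2) = 36; x_2 ≥ 7 gives C(7,2) = 21; x_3 ≥ 5 gives C(9,2) = 36. Together 93.
Add back pairs where two caps are both exceeded: 1 + 6 + 1 = 8.
By inclusion–exclusion the count is 91 − 93 + 8 = 6.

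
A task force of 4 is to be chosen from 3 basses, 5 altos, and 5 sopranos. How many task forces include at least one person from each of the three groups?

375

Unrestricted: C(13,4) = 715 ways to pick any 4 of the 13.
Selections missing a whole group: no basses → C(10,4) = 210; no altos → C(8,4) = 70; no sopranos → C(8,4) = 70.
Add back selections omitting two groups (i.e. drawn from a single group): C(3,4) + C(5,4) + C(5,4) = 10.
By inclusion–exclusion: 715 − 350 + 10 = 375.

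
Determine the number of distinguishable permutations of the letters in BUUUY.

20

The 5 letters of BUUUY have repeats: U appearing 3 times.
So there are 5! / (3!) = 20 distinguishable arrangements.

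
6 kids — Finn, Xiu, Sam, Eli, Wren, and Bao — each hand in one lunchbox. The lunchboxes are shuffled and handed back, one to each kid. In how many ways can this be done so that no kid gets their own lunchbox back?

265

Let Aᵢ be the assignments in which kid i gets their own lunchbox. We want the size of the complement of A₁∪…∪A_6.
By inclusion–exclusion this is Σ_{j=0}^{6} (−1)^j C(6,j)·(6−j)!.
Computing: 720 − 720 + 360 − 120 + 30 − 6 + 1 = 265.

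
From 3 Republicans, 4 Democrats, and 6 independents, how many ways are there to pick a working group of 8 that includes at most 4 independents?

Split by how many independents are chosen (0 through 4).
Sum: C(6,0)·C(7,8) + C(6,1)·C(7,7) + C(6,2)·C(7,6) + C(6,3)·C(7,5) + C(6,4)·C(7,4) = 0 + 6 + 105 + 420 + 525 = 1056.

1056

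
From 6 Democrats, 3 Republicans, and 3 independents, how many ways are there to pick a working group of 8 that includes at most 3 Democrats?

135

Split by how many Democrats are chosen (0 through 3).
Sum: C(6,0)·C(6,8) + C(6,1)·C(6,7) + C(6,2)·C(6,6) + C(6,3)·C(6,5) = 0 + 0 + 15 + 120 = 135.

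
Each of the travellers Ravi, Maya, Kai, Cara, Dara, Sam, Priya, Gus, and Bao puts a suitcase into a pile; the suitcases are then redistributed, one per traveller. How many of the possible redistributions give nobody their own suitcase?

133496

Let Aᵢ be the assignments in which traveller i gets their own suitcase. We want the size of the complement of A₁∪…∪A_9.
By inclusion–exclusion this is Σ_{j=0}^{9} (−1)^j C(9,j)·(9−j)!.
Computing: 362880 − 362880 + 181440 − 60480 + 15120 − 3024 + 504 − 72 + 9 − 1 = 133496.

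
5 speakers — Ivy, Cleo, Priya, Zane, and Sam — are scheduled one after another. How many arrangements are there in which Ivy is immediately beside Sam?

48

Treat {Ivy, Sam} as a single unit. There are 4 units to order, and the pair itself can be ordered 2 ways.
So the count is 2·(4)! = 48.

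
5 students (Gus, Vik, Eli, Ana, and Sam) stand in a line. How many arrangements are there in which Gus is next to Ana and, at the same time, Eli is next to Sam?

Treat {Gus,Ana} as one block (2 orders) and {Eli,Sam} as another (2 orders).
That leaves 3 units to arrange: 2 × 2 × 3! = 4 × 6 = 24.

24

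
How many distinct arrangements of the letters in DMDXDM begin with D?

30

With the first slot taken by D, it remains to arrange the other 5 letters (MDXDM).
Those 5 letters have D appearing twice and M appearing twice, giving (5)!/(2!·2!) = 30.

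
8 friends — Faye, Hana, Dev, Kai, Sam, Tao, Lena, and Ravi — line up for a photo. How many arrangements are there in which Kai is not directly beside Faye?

30240

There are 8! = 40320 arrangements in all. If Kai and Faye are adjacent, merging them into one block gives 2·(7)! = 10080 arrangements.
So 40320 − 10080 = 30240 arrangements keep them apart.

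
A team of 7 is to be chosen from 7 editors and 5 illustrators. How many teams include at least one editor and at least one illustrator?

791

Unrestricted: C(12,7) = 792 ways to pick any 7 of the 12.
Selections missing a whole group: no editors → C(5,7) = 0; no illustrators → C(7,7) = 1.
Both groups omitted at once is impossible, so 792 − 1 = 791.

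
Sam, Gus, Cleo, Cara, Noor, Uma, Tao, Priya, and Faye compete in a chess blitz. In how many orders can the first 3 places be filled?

504

There are 9 choices for 1st place, 8 for 2nd, and 7 for 3rd.
That gives 9 × 8 × 7 = 504.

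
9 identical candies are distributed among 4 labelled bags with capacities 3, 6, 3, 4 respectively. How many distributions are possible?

69

Ignoring the caps, the number of non-negative solutions to x_1+…+x_4 = 9 is C(12,3) = 220.
Subtract solutions that violate a single cap (substitute x_i' = x_i − (cap_i+1)): x_1 ≥ 4 gives C(8,3) = 56; x_2 ≥ 7 gives C(5,3) = 10; x_3 ≥ 4 gives C(8,3) = 56; x_4 ≥ 5 gives C(7,3) = 35. Together 157.
Add back pairs where two caps are both exceeded: 0 + 4 + 1 + 0 + 0 + 1 = 6.
By inclusion–exclusion the count is 220 − 157 + 6 = 69.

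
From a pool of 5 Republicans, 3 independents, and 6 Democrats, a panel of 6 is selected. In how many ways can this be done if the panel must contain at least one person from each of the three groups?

With no constraint there are C(14,6) = 3003 possible selections.
Subtract selections that omit an entire group: no Republicans → C(9,6) = 84; no independents → C(11,6) = 462; no Democrats → C(8,6) = 28.
Add back selections omitting two groups (i.e. drawn from a single group): C(5,6) + C(3,6) + C(6,6) = 1.
By inclusion–exclusion: 3003 − 574 + 1 = 2430.

2430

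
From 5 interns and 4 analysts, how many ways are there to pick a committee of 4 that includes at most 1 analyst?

Split by how many analysts are chosen (0 through 1).
Sum: C(4,0)·C(5,4) + C(4,1)·C(5,3) = 5 + 40 = 45.

45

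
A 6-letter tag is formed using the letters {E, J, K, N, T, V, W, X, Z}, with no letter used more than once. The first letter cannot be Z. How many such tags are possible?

53760

The first letter has 9−1 = 8 choices (anything except Z).
The remaining 5 letters are filled from the other 8 symbols without repetition: 8 × 7 × 6 × 5 × 4 = 6720.
Total: 8 × 6720 = 53760.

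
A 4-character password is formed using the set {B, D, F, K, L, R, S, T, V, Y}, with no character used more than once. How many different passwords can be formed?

5040

Choose and order 4 of the 10 symbols: the first character has 10 options, the next 9, then 8, 7.
That product is 10 × 9 × 8 × 7 = 5040.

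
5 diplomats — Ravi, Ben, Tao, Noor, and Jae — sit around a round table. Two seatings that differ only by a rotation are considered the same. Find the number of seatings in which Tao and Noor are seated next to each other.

Treat {Tao, Noor} as one unit (2 internal orders) and seat the resulting 4 units around the table: (3)! circular arrangements.
So 2 × (3)! = 2 × 6 = 12.

12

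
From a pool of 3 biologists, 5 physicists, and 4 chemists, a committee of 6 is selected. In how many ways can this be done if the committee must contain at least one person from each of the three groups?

Total 6-person selections from all 12: C(12,6) = 924.
Subtract selections that omit an entire group: no biologists → C(9,6) = 84; no physicists → C(7,6) = 7; no chemists → C(8,6) = 28.
Add back selections omitting two groups (i.e. drawn from a single group): C(3,6) + C(5,6) + C(4,6) = 0.
By inclusion–exclusion: 924 − 119 + 0 = 805.

805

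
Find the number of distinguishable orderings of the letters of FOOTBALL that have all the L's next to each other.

Treat the 2 copies of L as a single block. The multiset to arrange is then {LL, A, B, F, O, O, T}, 7 items in all.
That gives (7)!/(2!) = 2520 arrangements.

2520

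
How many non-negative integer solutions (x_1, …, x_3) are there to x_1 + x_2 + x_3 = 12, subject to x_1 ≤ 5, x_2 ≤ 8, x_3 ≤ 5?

26

Ignoring the caps, the number of non-negative solutions to x_1+…+x_3 = 12 is C(14,2) = 91.
Subtract solutions that violate a single cap (substitute x_i' = x_i − (cap_i+1)): x_1 ≥ 6 gives C(8,2) = 28; x_2 ≥ 9 gives C(5,2) = 10; x_3 ≥ 6 gives C(8,2) = 28. Together 66.
Add back pairs where two caps are both exceeded: 0 + 1 + 0 = 1.
By inclusion–exclusion the count is 91 − 66 + 1 = 26.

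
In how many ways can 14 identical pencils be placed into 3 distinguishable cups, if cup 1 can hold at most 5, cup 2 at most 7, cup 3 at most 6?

Ignoring the caps, the number of non-negative solutions to x_1+…+x_3 = 14 is C(16,2) = 120.
Subtract solutions that violate a single cap (substitute x_i' = x_i − (cap_i+1)): x_1 ≥ 6 gives C(10,2) = 45; x_2 ≥ 8 gives C(8,2) = 28; x_3 ≥ 7 gives C(9,2) = 36. Together 109.
Add back pairs where two caps are both exceeded: 1 + 3 + 0 = 4.
By inclusion–exclusion the count is 120 − 109 + 4 = 15.

15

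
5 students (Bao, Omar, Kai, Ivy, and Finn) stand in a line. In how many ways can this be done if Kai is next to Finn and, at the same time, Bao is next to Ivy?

Treat {Kai,Finn} as one block (2 orders) and {Bao,Ivy} as another (2 orders).
That leaves 3 units to arrange: 2 × 2 × 3! = 4 × 6 = 24.

24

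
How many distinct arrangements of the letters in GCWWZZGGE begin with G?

With the first slot taken by G, it remains to arrange the other 8 letters (CWWZZGGE).
Those 8 letters have G appearing twice, W appearing twice, and Z appearing twice, giving (8)!/(2!·2!·2!) = 5040.

5040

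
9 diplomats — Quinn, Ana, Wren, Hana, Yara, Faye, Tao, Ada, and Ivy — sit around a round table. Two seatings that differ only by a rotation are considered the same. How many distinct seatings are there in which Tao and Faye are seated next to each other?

Treat {Tao, Faye} as one unit (2 internal orders) and seat the resulting 8 units around the table: (7)! circular arrangements.
So 2 × (7)! = 2 × 5040 = 10080.

10080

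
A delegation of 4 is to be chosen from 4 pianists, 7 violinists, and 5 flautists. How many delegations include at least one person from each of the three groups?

Total 4-person selections from all 16: C(16,4) = 1820.
Subtract selections that omit an entire group: no pianists → C(12,4) = 495; no violinists → C(9,4) = 126; no flautists → C(11,4) = 330.
Add back selections omitting two groups (i.e. drawn from a single group): C(4,4) + C(7,4) + C(5,4) = 41.
By inclusion–exclusion: 1820 − 951 + 41 = 910.

910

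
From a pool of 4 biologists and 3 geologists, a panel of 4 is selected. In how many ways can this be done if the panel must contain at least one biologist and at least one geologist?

34

Total 4-person selections from all 7: C(7,4) = 35.
Subtract selections that omit an entire group: no biologists → C(3,4) = 0; no geologists → C(4,4) = 1.
Both groups omitted at once is impossible, so 35 − 1 = 34.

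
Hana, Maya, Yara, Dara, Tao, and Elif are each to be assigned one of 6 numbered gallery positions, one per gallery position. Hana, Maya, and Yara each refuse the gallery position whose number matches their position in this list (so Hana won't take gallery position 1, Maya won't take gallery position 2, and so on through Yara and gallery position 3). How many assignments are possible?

Let Aᵢ (for i ∈ {1, 2, 3}) be the placements that put person i in their forbidden gallery position. Any j of these fix j positions, leaving (6−j)! ways to fill the rest, and there are C(3,j) ways to pick which j.
By inclusion–exclusion, the number of valid placements is Σ_{j=0}^{3} (−1)^j C(3,j)·(6−j)!.
Computing: 720 − 360 + 72 − 6 = 426.

426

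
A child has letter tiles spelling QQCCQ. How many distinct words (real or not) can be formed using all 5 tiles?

Letter multiplicities in QQCCQ: C×2, Q×3.
The number of distinct arrangements is 5!/(3!·2!) = 120/12 = 10.

10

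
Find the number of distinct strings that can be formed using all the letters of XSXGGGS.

210

Letter multiplicities in XSXGGGS: G×3, S×2, X×2.
Dividing 7! = 5040 by 3!·2!·2! = 24 for the repeated letters gives 210.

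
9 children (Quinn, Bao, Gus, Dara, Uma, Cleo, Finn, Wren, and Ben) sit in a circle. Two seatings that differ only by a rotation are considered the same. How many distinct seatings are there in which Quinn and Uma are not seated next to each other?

All circular seatings of 9 people number (8)! = 40320.
Those with Quinn next to Uma: fuse the pair into one unit and seat 8 units around a circle — 2·(7)! = 10080.
Subtracting, 40320 − 10080 = 30240.

30240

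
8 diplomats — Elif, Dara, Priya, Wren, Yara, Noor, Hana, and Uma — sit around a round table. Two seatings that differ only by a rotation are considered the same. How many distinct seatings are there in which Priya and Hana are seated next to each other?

1440

Glue Priya and Hana into a block (2 internal orders). Seating 7 units around a circle gives (6)! arrangements.
So 2 × (6)! = 2 × 720 = 1440.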